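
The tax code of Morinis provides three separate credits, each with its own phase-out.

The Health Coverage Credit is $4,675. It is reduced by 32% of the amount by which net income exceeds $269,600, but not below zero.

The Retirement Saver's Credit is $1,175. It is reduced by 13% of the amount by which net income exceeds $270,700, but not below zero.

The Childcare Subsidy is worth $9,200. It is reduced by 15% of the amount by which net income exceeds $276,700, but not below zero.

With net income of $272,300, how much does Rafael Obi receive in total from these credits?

Health Coverage Credit: 32% of the $2,700 excess over $269,600 is $864; credit = $4,675 − $864 = $3,811.
Retirement Saver's Credit: 13% of the $1,600 excess over $270,700 is $208; credit = $1,175 − $208 = $967.
Childcare Subsidy: $272,300 is at or below the $276,700 threshold, so the full $9,200 applies.
Total: $3,811 + $967 + $9,200 = $13,978.

$13,978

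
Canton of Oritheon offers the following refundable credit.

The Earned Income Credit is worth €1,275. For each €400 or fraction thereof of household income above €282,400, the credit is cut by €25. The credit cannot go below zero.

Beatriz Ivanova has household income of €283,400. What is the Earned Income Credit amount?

€1,200

Earned Income Credit: income exceeds €282,400 by €1,000, which is 3 full-or-partial €400 increments; reduction = 3 × €25 = €75, leaving €1,200.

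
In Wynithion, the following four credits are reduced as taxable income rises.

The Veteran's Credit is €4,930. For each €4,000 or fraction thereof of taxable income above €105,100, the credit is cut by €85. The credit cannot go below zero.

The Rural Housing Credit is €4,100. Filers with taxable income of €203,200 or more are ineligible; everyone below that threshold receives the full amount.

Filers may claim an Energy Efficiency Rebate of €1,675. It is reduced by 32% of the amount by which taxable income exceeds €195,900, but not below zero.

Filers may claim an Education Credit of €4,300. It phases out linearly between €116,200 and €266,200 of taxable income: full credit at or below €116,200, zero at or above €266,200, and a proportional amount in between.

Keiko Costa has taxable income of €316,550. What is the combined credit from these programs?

€425

Veteran's Credit: income exceeds €105,100 by €211,450, which is 53 full-or-partial €4,000 increments; reduction = 53 × €85 = €4,505, leaving €425.
Rural Housing Credit: €316,550 meets or exceeds the €203,200 cutoff, so the credit is €0.
Energy Efficiency Rebate: 32% of the €120,650 excess over €195,900 is €38,608 ≥ base, so the credit is €0.
Education Credit: €316,550 is at or above €266,200, so the credit is €0.
Total: €425 + €0 + €0 + €0 = €425.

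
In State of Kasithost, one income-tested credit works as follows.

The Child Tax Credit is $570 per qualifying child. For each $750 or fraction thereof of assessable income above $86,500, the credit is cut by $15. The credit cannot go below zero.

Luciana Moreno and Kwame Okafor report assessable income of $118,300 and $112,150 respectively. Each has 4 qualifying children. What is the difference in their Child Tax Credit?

$120

Luciana ($118,300): Child Tax Credit: base = 4 × $570 = $2,280. income exceeds $86,500 by $31,800, which is 43 full-or-partial $750 increments; reduction = 43 × $15 = $645, leaving $1,635.
Kwame ($112,150): Child Tax Credit: base = 4 × $570 = $2,280. income exceeds $86,500 by $25,650, which is 35 full-or-partial $750 increments; reduction = 35 × $15 = $525, leaving $1,755.
Difference: |$1,635 − $1,755| = $120.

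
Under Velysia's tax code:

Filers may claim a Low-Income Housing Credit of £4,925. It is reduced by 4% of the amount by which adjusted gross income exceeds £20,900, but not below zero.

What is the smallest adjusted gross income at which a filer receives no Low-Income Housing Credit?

£144,025

The credit falls by 4% of each pound above £20,900, so it reaches zero when the excess is £4,925 / 4% = £123,125: income = £20,900 + £123,125 = £144,025.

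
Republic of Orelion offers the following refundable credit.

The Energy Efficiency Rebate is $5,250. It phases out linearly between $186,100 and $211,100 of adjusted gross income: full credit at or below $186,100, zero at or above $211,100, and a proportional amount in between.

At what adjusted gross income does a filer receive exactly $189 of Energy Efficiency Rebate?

$189 is 189/5,250 of the full $5,250, so 5,061/5,250 of the $25,000 range has been used: income = $186,100 + $25,000 × 5,061/5,250 = $210,200.

$210,200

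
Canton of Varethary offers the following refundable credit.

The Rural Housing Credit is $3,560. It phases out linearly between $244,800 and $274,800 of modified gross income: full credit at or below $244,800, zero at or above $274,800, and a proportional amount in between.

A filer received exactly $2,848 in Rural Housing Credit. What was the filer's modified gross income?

$250,800

$2,848 is 2,848/3,560 of the full $3,560, so 712/3,560 of the $30,000 range has been used: income = $244,800 + $30,000 × 712/3,560 = $250,800.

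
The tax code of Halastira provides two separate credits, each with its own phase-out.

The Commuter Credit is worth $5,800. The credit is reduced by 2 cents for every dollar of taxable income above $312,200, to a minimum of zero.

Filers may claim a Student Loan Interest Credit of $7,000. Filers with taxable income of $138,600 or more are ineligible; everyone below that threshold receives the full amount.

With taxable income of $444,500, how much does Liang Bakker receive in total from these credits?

Commuter Credit: 2% of the $132,300 excess over $312,200 is $2,646; credit = $5,800 − $2,646 = $3,154.
Student Loan Interest Credit: $444,500 meets or exceeds the $138,600 cutoff, so the credit is $0.
Total: $3,154 + $0 = $3,154.

$3,154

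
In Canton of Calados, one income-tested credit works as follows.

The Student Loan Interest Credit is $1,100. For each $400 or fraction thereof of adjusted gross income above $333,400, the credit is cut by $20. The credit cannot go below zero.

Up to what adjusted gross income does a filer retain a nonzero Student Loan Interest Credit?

$355,000

After 54 increments the reduction is 54 × $20 = $1,080, leaving $20; one more increment wipes it out. Increment 54 ends at excess 54 × $400 = $21,600, so the highest qualifying income is $333,400 + $21,600 = $355,000.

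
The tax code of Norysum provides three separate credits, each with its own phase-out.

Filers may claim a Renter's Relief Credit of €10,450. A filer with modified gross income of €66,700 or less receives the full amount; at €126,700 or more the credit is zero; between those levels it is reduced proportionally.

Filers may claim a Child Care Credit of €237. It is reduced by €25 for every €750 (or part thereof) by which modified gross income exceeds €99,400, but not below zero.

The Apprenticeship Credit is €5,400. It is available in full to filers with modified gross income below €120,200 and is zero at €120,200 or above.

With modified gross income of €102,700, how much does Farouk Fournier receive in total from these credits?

€9,692

Renter's Relief Credit: €102,700 is €36,000 into a €60,000 phase-out range, leaving 24,000/60,000 of the credit: €10,450 × 24,000/60,000 = €4,180.
Child Care Credit: income exceeds €99,400 by €3,300, which is 5 full-or-partial €750 increments; reduction = 5 × €25 = €125, leaving €112.
Apprenticeship Credit: €102,700 is below the €120,200 cutoff, so the full €5,400 applies.
Total: €4,180 + €112 + €5,400 = €9,692.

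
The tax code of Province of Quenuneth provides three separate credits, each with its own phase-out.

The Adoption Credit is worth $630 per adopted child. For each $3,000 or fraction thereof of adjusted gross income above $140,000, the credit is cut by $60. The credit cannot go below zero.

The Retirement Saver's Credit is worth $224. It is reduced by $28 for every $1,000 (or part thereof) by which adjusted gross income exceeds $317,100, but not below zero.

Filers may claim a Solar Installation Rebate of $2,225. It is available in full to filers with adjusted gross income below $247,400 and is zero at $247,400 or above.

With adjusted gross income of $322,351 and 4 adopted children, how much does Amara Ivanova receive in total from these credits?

Adoption Credit: base = 4 × $630 = $2,520. income exceeds $140,000 by $182,351 → 61 increments × $60 = $3,660 ≥ base, so the credit is $0.
Retirement Saver's Credit: income exceeds $317,100 by $5,251, which is 6 full-or-partial $1,000 increments; reduction = 6 × $28 = $168, leaving $56.
Solar Installation Rebate: $322,351 meets or exceeds the $247,400 cutoff, so the credit is $0.
Total: $0 + $56 + $0 = $56.

$56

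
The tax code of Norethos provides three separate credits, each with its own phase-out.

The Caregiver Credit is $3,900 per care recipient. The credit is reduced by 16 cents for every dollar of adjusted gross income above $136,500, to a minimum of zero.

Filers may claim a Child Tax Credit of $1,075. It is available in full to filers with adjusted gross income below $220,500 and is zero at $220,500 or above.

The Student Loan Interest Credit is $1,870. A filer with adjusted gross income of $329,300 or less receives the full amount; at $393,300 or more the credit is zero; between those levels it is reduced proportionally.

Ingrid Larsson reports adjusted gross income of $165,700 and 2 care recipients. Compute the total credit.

Caregiver Credit: base = 2 × $3,900 = $7,800. 16% of the $29,200 excess over $136,500 is $4,672; credit = $7,800 − $4,672 = $3,128.
Child Tax Credit: $165,700 is below the $220,500 cutoff, so the full $1,075 applies.
Student Loan Interest Credit: $165,700 is at or below the $329,300 threshold, so the full $1,870 applies.
Total: $3,128 + $1,075 + $1,870 = $6,073.

$6,073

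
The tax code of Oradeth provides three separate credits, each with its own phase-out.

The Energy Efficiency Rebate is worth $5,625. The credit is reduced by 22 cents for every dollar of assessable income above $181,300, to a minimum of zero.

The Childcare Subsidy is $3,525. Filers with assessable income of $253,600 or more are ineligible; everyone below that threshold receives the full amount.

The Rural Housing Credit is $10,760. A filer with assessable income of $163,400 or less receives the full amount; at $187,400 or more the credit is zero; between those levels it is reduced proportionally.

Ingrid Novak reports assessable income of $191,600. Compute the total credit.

$6,884

Energy Efficiency Rebate: 22% of the $10,300 excess over $181,300 is $2,266; credit = $5,625 − $2,266 = $3,359.
Childcare Subsidy: $191,600 is below the $253,600 cutoff, so the full $3,525 applies.
Rural Housing Credit: $191,600 is at or above $187,400, so the credit is $0.
Total: $3,359 + $3,525 + $0 = $6,884.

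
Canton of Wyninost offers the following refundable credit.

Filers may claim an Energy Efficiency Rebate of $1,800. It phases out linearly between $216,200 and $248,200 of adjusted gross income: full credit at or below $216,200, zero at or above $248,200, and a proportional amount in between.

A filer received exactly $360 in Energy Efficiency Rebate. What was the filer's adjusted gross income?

$360 is 360/1,800 of the full $1,800, so 1,440/1,800 of the $32,000 range has been used: income = $216,200 + $32,000 × 1,440/1,800 = $241,800.

$241,800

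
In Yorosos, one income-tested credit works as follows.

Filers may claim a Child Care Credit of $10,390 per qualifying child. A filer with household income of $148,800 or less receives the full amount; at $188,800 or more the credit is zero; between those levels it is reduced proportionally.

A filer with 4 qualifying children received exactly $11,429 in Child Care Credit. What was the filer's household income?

Full credit = 4 × $10,390 = $41,560.
$11,429 is 11,429/41,560 of the full $41,560, so 30,131/41,560 of the $40,000 range has been used: income = $148,800 + $40,000 × 30,131/41,560 = $177,800.

$177,800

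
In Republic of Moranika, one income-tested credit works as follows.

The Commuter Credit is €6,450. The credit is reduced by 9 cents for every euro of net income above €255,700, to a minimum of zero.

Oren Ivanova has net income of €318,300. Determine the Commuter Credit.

€816

Commuter Credit: 9% of the €62,600 excess over €255,700 is €5,634; credit = €6,450 − €5,634 = €816.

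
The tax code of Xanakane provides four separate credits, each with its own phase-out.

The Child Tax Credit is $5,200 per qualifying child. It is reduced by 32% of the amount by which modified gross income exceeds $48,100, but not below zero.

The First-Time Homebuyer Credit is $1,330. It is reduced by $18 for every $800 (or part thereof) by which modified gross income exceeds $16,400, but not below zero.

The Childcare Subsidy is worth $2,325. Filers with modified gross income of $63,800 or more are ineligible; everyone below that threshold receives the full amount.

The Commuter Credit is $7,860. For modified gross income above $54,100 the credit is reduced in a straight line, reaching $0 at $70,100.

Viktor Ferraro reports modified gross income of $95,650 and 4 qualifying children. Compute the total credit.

Child Tax Credit: base = 4 × $5,200 = $20,800. 32% of the $47,550 excess over $48,100 is $15,216; credit = $20,800 − $15,216 = $5,584.
First-Time Homebuyer Credit: income exceeds $16,400 by $79,250 → 100 increments × $18 = $1,800 ≥ base, so the credit is $0.
Childcare Subsidy: $95,650 meets or exceeds the $63,800 cutoff, so the credit is $0.
Commuter Credit: $95,650 is at or above $70,100, so the credit is $0.
Total: $5,584 + $0 + $0 + $0 = $5,584.

$5,584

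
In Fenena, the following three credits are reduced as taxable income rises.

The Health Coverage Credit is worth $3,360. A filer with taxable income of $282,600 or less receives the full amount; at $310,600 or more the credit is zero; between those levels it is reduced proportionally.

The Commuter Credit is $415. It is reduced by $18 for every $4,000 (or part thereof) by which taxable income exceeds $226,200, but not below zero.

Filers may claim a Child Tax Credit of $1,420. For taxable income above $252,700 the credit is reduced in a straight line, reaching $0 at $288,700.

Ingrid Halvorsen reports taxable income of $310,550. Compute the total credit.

Health Coverage Credit: $310,550 is $27,950 into a $28,000 phase-out range, leaving 50/28,000 of the credit: $3,360 × 50/28,000 = $6.
Commuter Credit: income exceeds $226,200 by $84,350, which is 22 full-or-partial $4,000 increments; reduction = 22 × $18 = $396, leaving $19.
Child Tax Credit: $310,550 is at or above $288,700, so the credit is $0.
Total: $6 + $19 + $0 = $25.

$25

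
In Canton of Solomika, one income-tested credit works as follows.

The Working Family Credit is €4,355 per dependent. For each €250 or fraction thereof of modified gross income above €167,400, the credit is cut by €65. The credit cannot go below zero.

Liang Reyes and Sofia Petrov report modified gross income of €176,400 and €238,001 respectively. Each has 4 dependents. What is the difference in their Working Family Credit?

€15,080

Liang (€176,400): Working Family Credit: base = 4 × €4,355 = €17,420. income exceeds €167,400 by €9,000, which is 36 full-or-partial €250 increments; reduction = 36 × €65 = €2,340, leaving €15,080.
Sofia (€238,001): Working Family Credit: base = 4 × €4,355 = €17,420. income exceeds €167,400 by €70,601 → 283 increments × €65 = €18,395 ≥ base, so the credit is €0.
Difference: |€15,080 − €0| = €15,080.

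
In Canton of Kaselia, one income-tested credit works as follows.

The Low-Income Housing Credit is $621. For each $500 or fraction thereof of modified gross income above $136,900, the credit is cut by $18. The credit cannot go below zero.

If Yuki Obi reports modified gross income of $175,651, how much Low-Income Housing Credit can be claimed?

Low-Income Housing Credit: income exceeds $136,900 by $38,751 → 78 increments × $18 = $1,404 ≥ base, so the credit is $0.

$0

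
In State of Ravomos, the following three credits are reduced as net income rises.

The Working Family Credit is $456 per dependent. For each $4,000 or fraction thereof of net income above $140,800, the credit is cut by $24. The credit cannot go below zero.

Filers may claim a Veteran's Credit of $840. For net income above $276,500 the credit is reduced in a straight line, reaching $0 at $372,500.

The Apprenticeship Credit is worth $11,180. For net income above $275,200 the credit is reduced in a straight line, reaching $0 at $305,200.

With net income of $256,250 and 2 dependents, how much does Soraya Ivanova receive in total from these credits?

$12,236

Working Family Credit: base = 2 × $456 = $912. income exceeds $140,800 by $115,450, which is 29 full-or-partial $4,000 increments; reduction = 29 × $24 = $696, leaving $216.
Veteran's Credit: $256,250 is at or below the $276,500 threshold, so the full $840 applies.
Apprenticeship Credit: $256,250 is at or below the $275,200 threshold, so the full $11,180 applies.
Total: $216 + $840 + $11,180 = $12,236.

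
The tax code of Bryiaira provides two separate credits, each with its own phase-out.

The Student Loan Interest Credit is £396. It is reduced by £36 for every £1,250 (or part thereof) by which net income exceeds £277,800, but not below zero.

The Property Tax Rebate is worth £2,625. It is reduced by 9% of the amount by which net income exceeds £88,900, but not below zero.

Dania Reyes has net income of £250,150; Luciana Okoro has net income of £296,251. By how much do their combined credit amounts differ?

Dania (£250,150): Student Loan Interest Credit: £250,150 is at or below the £277,800 threshold, so the full £396 applies. Property Tax Rebate: 9% of the £161,250 excess over £88,900 is £14,512.50 ≥ base, so the credit is £0. total £396 + £0 = £396
Luciana (£296,251): Student Loan Interest Credit: income exceeds £277,800 by £18,451 → 15 increments × £36 = £540 ≥ base, so the credit is £0. Property Tax Rebate: 9% of the £207,351 excess over £88,900 is £18,661.59 ≥ base, so the credit is £0. total £0 + £0 = £0
Difference: |£396 − £0| = £396.

£396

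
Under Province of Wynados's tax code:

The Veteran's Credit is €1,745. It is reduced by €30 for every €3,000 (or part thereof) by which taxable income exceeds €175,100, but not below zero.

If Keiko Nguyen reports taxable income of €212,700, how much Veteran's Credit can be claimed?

Veteran's Credit: income exceeds €175,100 by €37,600, which is 13 full-or-partial €3,000 increments; reduction = 13 × €30 = €390, leaving €1,355.

€1,355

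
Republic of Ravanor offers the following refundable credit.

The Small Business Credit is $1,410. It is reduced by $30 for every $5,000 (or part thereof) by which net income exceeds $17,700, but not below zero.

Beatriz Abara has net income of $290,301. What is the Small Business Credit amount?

$0

Small Business Credit: income exceeds $17,700 by $272,601 → 55 increments × $30 = $1,650 ≥ base, so the credit is $0.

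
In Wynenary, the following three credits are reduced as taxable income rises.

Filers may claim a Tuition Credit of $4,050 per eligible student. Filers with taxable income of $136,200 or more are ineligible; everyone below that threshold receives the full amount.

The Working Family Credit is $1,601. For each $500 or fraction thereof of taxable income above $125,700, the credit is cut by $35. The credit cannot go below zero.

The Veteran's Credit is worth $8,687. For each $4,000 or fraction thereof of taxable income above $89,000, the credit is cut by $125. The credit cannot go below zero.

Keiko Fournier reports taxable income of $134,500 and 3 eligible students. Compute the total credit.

$20,308

Tuition Credit: base = 3 × $4,050 = $12,150. $134,500 is below the $136,200 cutoff, so the full $12,150 applies.
Working Family Credit: income exceeds $125,700 by $8,800, which is 18 full-or-partial $500 increments; reduction = 18 × $35 = $630, leaving $971.
Veteran's Credit: income exceeds $89,000 by $45,500, which is 12 full-or-partial $4,000 increments; reduction = 12 × $125 = $1,500, leaving $7,187.
Total: $12,150 + $971 + $7,187 = $20,308.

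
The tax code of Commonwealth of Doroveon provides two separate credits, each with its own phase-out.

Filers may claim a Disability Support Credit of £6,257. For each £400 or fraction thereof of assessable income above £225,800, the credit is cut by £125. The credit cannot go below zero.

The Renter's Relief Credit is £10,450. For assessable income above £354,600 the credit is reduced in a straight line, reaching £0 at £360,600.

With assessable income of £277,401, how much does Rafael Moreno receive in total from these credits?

Disability Support Credit: income exceeds £225,800 by £51,601 → 130 increments × £125 = £16,250 ≥ base, so the credit is £0.
Renter's Relief Credit: £277,401 is at or below the £354,600 threshold, so the full £10,450 applies.
Total: £0 + £10,450 = £10,450.

£10,450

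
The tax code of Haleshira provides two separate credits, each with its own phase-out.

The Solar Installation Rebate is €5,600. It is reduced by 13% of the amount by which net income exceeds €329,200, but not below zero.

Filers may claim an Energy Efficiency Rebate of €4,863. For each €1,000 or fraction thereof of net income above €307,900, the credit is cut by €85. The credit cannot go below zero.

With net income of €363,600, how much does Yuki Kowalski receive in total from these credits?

€1,231

Solar Installation Rebate: 13% of the €34,400 excess over €329,200 is €4,472; credit = €5,600 − €4,472 = €1,128.
Energy Efficiency Rebate: income exceeds €307,900 by €55,700, which is 56 full-or-partial €1,000 increments; reduction = 56 × €85 = €4,760, leaving €103.
Total: €1,128 + €103 = €1,231.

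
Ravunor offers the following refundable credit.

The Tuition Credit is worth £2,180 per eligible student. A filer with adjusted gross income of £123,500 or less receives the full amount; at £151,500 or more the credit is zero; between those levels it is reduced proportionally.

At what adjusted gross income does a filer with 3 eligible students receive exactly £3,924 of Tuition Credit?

Full credit = 3 × £2,180 = £6,540.
£3,924 is 3,924/6,540 of the full £6,540, so 2,616/6,540 of the £28,000 range has been used: income = £123,500 + £28,000 × 2,616/6,540 = £134,700.

£134,700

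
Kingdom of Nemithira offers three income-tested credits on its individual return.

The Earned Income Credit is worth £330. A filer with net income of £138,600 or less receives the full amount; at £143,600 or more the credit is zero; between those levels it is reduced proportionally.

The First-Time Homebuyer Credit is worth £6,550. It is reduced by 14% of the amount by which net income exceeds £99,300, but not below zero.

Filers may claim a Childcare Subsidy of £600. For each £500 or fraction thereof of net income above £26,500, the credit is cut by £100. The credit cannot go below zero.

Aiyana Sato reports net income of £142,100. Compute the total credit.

£657

Earned Income Credit: £142,100 is £3,500 into a £5,000 phase-out range, leaving 1,500/5,000 of the credit: £330 × 1,500/5,000 = £99.
First-Time Homebuyer Credit: 14% of the £42,800 excess over £99,300 is £5,992; credit = £6,550 − £5,992 = £558.
Childcare Subsidy: income exceeds £26,500 by £115,600 → 232 increments × £100 = £23,200 ≥ base, so the credit is £0.
Total: £99 + £558 + £0 = £657.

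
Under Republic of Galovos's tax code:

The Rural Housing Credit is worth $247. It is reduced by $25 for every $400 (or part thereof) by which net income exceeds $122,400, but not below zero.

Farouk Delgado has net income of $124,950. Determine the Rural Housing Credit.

Rural Housing Credit: income exceeds $122,400 by $2,550, which is 7 full-or-partial $400 increments; reduction = 7 × $25 = $175, leaving $72.

$72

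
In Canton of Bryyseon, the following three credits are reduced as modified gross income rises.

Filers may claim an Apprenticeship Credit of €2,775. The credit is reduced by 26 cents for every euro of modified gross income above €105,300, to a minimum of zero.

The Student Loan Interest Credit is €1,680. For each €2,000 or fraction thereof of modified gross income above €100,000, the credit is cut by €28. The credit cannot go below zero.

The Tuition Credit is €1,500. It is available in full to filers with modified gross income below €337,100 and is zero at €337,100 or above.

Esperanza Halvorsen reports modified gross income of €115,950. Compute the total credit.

Apprenticeship Credit: 26% of the €10,650 excess over €105,300 is €2,769; credit = €2,775 − €2,769 = €6.
Student Loan Interest Credit: income exceeds €100,000 by €15,950, which is 8 full-or-partial €2,000 increments; reduction = 8 × €28 = €224, leaving €1,456.
Tuition Credit: €115,950 is below the €337,100 cutoff, so the full €1,500 applies.
Total: €6 + €1,456 + €1,500 = €2,962.

€2,962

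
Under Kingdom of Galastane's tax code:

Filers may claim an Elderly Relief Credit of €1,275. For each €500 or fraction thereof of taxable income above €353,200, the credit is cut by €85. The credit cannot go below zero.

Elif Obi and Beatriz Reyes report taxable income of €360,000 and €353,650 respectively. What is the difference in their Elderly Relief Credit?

€1,105

Elif (€360,000): Elderly Relief Credit: income exceeds €353,200 by €6,800, which is 14 full-or-partial €500 increments; reduction = 14 × €85 = €1,190, leaving €85.
Beatriz (€353,650): Elderly Relief Credit: income exceeds €353,200 by €450, which is 1 full-or-partial €500 increment; reduction = 1 × €85 = €85, leaving €1,190.
Difference: |€85 − €1,190| = €1,105.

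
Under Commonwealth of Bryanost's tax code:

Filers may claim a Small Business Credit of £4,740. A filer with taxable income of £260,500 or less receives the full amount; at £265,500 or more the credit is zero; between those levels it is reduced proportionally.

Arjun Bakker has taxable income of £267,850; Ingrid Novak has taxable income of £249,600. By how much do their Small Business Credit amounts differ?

Arjun (£267,850): Small Business Credit: £267,850 is at or above £265,500, so the credit is £0.
Ingrid (£249,600): Small Business Credit: £249,600 is at or below the £260,500 threshold, so the full £4,740 applies.
Difference: |£0 − £4,740| = £4,740.

£4,740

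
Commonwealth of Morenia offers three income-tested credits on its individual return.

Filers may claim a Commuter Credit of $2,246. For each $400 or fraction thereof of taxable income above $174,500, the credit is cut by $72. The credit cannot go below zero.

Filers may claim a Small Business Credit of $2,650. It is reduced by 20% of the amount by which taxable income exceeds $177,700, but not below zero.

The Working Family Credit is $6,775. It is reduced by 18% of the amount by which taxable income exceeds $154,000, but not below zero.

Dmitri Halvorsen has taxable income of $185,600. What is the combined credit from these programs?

Commuter Credit: income exceeds $174,500 by $11,100, which is 28 full-or-partial $400 increments; reduction = 28 × $72 = $2,016, leaving $230.
Small Business Credit: 20% of the $7,900 excess over $177,700 is $1,580; credit = $2,650 − $1,580 = $1,070.
Working Family Credit: 18% of the $31,600 excess over $154,000 is $5,688; credit = $6,775 − $5,688 = $1,087.
Total: $230 + $1,070 + $1,087 = $2,387.

$2,387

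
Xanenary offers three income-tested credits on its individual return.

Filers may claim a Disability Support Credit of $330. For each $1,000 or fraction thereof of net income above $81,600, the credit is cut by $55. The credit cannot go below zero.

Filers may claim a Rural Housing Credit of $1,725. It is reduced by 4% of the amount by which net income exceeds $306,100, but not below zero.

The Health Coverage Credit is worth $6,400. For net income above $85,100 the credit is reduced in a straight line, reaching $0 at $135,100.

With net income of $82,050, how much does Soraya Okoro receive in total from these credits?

Disability Support Credit: income exceeds $81,600 by $450, which is 1 full-or-partial $1,000 increment; reduction = 1 × $55 = $55, leaving $275.
Rural Housing Credit: $82,050 is at or below the $306,100 threshold, so the full $1,725 applies.
Health Coverage Credit: $82,050 is at or below the $85,100 threshold, so the full $6,400 applies.
Total: $275 + $1,725 + $6,400 = $8,400.

$8,400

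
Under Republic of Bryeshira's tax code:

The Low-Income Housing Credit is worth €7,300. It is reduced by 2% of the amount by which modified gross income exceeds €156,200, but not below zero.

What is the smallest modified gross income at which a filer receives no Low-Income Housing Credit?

The credit falls by 2% of each euro above €156,200, so it reaches zero when the excess is €7,300 / 2% = €365,000: income = €156,200 + €365,000 = €521,200.

€521,200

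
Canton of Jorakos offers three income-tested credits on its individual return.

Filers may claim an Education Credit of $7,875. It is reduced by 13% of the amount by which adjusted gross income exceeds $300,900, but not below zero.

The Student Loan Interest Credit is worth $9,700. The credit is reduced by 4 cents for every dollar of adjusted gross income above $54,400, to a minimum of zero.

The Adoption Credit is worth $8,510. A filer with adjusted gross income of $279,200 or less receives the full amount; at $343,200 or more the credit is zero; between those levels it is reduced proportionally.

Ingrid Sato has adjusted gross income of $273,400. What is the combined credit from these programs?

$17,325

Education Credit: $273,400 is at or below the $300,900 threshold, so the full $7,875 applies.
Student Loan Interest Credit: 4% of the $219,000 excess over $54,400 is $8,760; credit = $9,700 − $8,760 = $940.
Adoption Credit: $273,400 is at or below the $279,200 threshold, so the full $8,510 applies.
Total: $7,875 + $940 + $8,510 = $17,325.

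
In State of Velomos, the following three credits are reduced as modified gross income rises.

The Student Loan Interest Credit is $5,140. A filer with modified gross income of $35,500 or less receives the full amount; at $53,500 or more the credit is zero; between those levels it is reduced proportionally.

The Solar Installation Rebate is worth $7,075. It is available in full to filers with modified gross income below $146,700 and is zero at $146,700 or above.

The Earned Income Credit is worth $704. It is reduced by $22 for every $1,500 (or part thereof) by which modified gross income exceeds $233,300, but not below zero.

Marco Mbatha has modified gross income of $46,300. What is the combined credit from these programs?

Student Loan Interest Credit: $46,300 is $10,800 into a $18,000 phase-out range, leaving 7,200/18,000 of the credit: $5,140 × 7,200/18,000 = $2,056.
Solar Installation Rebate: $46,300 is below the $146,700 cutoff, so the full $7,075 applies.
Earned Income Credit: $46,300 is at or below the $233,300 threshold, so the full $704 applies.
Total: $2,056 + $7,075 + $704 = $9,835.

$9,835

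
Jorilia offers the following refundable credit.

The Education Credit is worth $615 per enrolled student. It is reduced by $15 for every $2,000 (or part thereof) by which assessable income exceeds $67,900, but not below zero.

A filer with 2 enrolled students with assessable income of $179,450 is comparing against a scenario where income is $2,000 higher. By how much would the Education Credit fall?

$15

At $179,450 — base = 2 × $615 = $1,230. income exceeds $67,900 by $111,550, which is 56 full-or-partial $2,000 increments; reduction = 56 × $15 = $840, leaving $390.
At $181,450 — base = 2 × $615 = $1,230. income exceeds $67,900 by $113,550, which is 57 full-or-partial $2,000 increments; reduction = 57 × $15 = $855, leaving $375.
Lost: $390 − $375 = $15.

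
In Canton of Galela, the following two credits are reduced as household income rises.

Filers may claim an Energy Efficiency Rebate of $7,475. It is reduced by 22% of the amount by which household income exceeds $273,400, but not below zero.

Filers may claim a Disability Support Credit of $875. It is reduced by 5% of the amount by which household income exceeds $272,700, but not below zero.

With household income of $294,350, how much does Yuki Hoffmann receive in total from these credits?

Energy Efficiency Rebate: 22% of the $20,950 excess over $273,400 is $4,609; credit = $7,475 − $4,609 = $2,866.
Disability Support Credit: 5% of the $21,650 excess over $272,700 is $1,082.50 ≥ base, so the credit is $0.
Total: $2,866 + $0 = $2,866.

$2,866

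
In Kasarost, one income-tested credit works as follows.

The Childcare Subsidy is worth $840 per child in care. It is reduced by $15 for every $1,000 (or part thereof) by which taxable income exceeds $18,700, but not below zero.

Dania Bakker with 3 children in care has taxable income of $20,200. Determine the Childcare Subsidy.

Childcare Subsidy: base = 3 × $840 = $2,520. income exceeds $18,700 by $1,500, which is 2 full-or-partial $1,000 increments; reduction = 2 × $15 = $30, leaving $2,490.

$2,490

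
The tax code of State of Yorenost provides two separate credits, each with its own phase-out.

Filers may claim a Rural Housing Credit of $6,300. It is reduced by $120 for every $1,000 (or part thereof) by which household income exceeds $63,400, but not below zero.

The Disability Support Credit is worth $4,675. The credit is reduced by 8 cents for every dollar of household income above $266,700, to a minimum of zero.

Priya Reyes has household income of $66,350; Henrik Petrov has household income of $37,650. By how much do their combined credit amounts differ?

Priya ($66,350): Rural Housing Credit: income exceeds $63,400 by $2,950, which is 3 full-or-partial $1,000 increments; reduction = 3 × $120 = $360, leaving $5,940. Disability Support Credit: $66,350 is at or below the $266,700 threshold, so the full $4,675 applies. total $5,940 + $4,675 = $10,615
Henrik ($37,650): Rural Housing Credit: $37,650 is at or below the $63,400 threshold, so the full $6,300 applies. Disability Support Credit: $37,650 is at or below the $266,700 threshold, so the full $4,675 applies. total $6,300 + $4,675 = $10,975
Difference: |$10,615 − $10,975| = $360.

$360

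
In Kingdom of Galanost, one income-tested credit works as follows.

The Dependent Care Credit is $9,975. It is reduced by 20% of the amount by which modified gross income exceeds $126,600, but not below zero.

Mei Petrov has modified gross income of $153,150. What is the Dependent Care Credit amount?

$4,665

Dependent Care Credit: 20% of the $26,550 excess over $126,600 is $5,310; credit = $9,975 − $5,310 = $4,665.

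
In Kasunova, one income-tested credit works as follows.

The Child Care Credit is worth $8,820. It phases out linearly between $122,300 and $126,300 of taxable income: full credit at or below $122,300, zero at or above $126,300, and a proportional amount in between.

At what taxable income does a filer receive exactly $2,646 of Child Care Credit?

$2,646 is 2,646/8,820 of the full $8,820, so 6,174/8,820 of the $4,000 range has been used: income = $122,300 + $4,000 × 6,174/8,820 = $125,100.

$125,100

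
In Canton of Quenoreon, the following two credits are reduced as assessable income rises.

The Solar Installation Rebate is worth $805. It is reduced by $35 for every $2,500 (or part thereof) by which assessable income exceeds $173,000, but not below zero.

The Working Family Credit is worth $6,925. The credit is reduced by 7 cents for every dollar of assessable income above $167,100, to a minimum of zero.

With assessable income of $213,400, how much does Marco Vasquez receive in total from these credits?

$3,894

Solar Installation Rebate: income exceeds $173,000 by $40,400, which is 17 full-or-partial $2,500 increments; reduction = 17 × $35 = $595, leaving $210.
Working Family Credit: 7% of the $46,300 excess over $167,100 is $3,241; credit = $6,925 − $3,241 = $3,684.
Total: $210 + $3,684 = $3,894.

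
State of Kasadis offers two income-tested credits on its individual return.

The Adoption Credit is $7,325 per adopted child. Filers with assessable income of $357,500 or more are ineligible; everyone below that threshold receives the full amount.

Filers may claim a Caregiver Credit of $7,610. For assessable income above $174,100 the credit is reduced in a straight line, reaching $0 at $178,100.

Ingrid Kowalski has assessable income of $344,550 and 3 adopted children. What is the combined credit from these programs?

Adoption Credit: base = 3 × $7,325 = $21,975. $344,550 is below the $357,500 cutoff, so the full $21,975 applies.
Caregiver Credit: $344,550 is at or above $178,100, so the credit is $0.
Total: $21,975 + $0 = $21,975.

$21,975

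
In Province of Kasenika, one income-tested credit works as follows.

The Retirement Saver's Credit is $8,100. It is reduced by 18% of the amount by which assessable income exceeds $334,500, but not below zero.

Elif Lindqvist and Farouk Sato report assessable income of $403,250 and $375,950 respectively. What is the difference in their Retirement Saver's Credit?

$639

Elif ($403,250): Retirement Saver's Credit: 18% of the $68,750 excess over $334,500 is $12,375 ≥ base, so the credit is $0.
Farouk ($375,950): Retirement Saver's Credit: 18% of the $41,450 excess over $334,500 is $7,461; credit = $8,100 − $7,461 = $639.
Difference: |$0 − $639| = $639.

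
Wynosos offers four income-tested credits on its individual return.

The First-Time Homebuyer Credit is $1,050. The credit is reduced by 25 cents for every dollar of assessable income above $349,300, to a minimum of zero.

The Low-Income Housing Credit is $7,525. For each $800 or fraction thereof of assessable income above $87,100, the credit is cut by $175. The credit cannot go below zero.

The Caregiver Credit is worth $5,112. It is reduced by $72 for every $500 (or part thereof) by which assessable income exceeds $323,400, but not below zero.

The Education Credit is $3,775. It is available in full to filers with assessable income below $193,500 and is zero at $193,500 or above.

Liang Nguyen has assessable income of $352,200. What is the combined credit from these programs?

$1,261

First-Time Homebuyer Credit: 25% of the $2,900 excess over $349,300 is $725; credit = $1,050 − $725 = $325.
Low-Income Housing Credit: income exceeds $87,100 by $265,100 → 332 increments × $175 = $58,100 ≥ base, so the credit is $0.
Caregiver Credit: income exceeds $323,400 by $28,800, which is 58 full-or-partial $500 increments; reduction = 58 × $72 = $4,176, leaving $936.
Education Credit: $352,200 meets or exceeds the $193,500 cutoff, so the credit is $0.
Total: $325 + $0 + $936 + $0 = $1,261.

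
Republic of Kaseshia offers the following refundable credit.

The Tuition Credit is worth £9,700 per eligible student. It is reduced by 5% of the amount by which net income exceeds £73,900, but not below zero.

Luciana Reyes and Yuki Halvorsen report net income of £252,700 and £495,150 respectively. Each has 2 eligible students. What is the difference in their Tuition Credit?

£10,460

Luciana (£252,700): Tuition Credit: base = 2 × £9,700 = £19,400. 5% of the £178,800 excess over £73,900 is £8,940; credit = £19,400 − £8,940 = £10,460.
Yuki (£495,150): Tuition Credit: base = 2 × £9,700 = £19,400. 5% of the £421,250 excess over £73,900 is £21,062.50 ≥ base, so the credit is £0.
Difference: |£10,460 − £0| = £10,460.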